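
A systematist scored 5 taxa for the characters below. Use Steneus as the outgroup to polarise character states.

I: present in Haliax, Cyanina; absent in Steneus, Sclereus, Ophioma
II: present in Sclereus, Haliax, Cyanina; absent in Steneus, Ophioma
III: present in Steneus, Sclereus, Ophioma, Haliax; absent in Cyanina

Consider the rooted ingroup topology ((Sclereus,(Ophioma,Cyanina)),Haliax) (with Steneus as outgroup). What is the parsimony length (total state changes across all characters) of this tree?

Map each character onto ((Sclereus,(Ophioma,Cyanina)),Haliax) (rooted by Steneus) and count the minimum state changes it requires (Fitch parsimony):
I: 2; II: 2; III: 1.
Total tree length = 5.

5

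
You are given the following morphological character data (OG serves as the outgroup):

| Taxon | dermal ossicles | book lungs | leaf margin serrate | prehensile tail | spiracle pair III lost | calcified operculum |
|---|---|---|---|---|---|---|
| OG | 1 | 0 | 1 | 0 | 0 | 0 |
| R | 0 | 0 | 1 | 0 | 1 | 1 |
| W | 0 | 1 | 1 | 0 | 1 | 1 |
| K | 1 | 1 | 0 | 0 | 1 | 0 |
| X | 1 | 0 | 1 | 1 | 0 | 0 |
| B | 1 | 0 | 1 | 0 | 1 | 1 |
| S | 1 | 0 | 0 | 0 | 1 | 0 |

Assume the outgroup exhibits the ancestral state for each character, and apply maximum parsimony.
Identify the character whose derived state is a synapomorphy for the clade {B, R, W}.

calcified operculum

Character polarity is set by the outgroup: the derived state is whichever differs from the outgroup's state, so for dermal ossicles, leaf margin serrate the derived state is '0', and for the remaining characters it is '1'.
Only R and W show the derived state '0' for dermal ossicles, supporting them as a clade.
book lungs groups K and W, which is incompatible with the clades supported by the remaining characters; treating it as convergent (homoplasy) costs fewer steps than any alternative tree.
leaf margin serrate: derived state '0' in K and S only — synapomorphy for {K, S}.
prehensile tail (derived state '1') is unique to X (autapomorphy; uninformative for grouping).
Only B, K, R, S, and W show the derived state '1' for spiracle pair III lost, supporting them as a clade.
calcified operculum: derived state '1' in B, R, and W only — synapomorphy for {B, R, W}.
Most parsimonious ingroup topology: ((((R,W),B),(K,S)),X).
The clade {B, R, W} is supported by calcified operculum: its derived state '1' occurs in exactly those taxa and in no other taxon (including the outgroup).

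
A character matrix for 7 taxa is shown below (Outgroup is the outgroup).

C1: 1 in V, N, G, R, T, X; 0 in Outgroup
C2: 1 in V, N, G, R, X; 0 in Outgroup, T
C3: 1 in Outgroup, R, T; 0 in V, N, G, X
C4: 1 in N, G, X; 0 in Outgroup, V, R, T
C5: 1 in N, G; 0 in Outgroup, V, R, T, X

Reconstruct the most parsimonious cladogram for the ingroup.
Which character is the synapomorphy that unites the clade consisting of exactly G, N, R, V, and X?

C2

Character polarity is set by the outgroup: the derived state is whichever differs from the outgroup's state, so for C3 the derived state is '0', and for the remaining characters it is '1'.
C1 (derived state '1') is shared by all ingroup taxa — unites the whole ingroup.
Only G, N, R, V, and X show the derived state '1' for C2, supporting them as a clade.
C3: derived state '0' in G, N, V, and X only — synapomorphy for {G, N, V, X}.
Only G, N, and X show the derived state '1' for C4, supporting them as a clade.
C5 (derived state '1') is shared by G and N — a synapomorphy uniting that clade.
Most parsimonious ingroup topology: (((V,((N,G),X)),R),T).
The clade {G, N, R, V, X} is supported by C2: its derived state '1' occurs in exactly those taxa and in no other taxon (including the outgroup).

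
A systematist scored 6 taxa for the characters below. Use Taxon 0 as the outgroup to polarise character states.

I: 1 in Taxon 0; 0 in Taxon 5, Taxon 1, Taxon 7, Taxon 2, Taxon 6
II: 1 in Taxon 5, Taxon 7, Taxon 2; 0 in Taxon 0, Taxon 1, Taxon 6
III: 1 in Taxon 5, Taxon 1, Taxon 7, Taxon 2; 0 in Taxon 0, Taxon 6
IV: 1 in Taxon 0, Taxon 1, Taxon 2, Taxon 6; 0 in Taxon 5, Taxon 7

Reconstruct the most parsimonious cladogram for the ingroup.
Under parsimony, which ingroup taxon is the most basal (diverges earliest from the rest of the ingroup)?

Taxon 6

Character polarity is set by the outgroup: the derived state is whichever differs from the outgroup's state, so for I, IV the derived state is '0', and for the remaining characters it is '1'.
All ingroup taxa share the derived state '0' for I; it defines the ingroup but does not resolve relationships within it.
II: derived state '1' in Taxon 2, Taxon 5, and Taxon 7 only — synapomorphy for {Taxon 2, Taxon 5, Taxon 7}.
III (derived state '1') is shared by Taxon 1, Taxon 2, Taxon 5, and Taxon 7 — a synapomorphy uniting that clade.
Only Taxon 5 and Taxon 7 show the derived state '0' for IV, supporting them as a clade.
Most parsimonious ingroup topology: ((((Taxon 5,Taxon 7),Taxon 2),Taxon 1),Taxon 6).
Taxon 6 is sister to the clade containing all other ingroup taxa, so it is the earliest-diverging (most basal) ingroup lineage.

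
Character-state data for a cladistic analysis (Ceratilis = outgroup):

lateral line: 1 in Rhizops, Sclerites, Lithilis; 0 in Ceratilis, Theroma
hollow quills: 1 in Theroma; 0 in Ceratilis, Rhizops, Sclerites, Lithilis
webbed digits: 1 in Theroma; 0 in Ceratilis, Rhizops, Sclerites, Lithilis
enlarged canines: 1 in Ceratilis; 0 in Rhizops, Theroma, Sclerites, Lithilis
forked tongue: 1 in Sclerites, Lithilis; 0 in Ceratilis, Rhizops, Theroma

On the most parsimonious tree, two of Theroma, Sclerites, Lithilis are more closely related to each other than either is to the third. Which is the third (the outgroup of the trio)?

Character polarity is set by the outgroup: the derived state is whichever differs from the outgroup's state, so for enlarged canines the derived state is '0', and for the remaining characters it is '1'.
lateral line: derived state '1' in Lithilis, Rhizops, and Sclerites only — synapomorphy for {Lithilis, Rhizops, Sclerites}.
hollow quills: derived state '1' in Theroma only — an autapomorphy, so it tells us nothing about relationships among taxa.
webbed digits (derived state '1') is unique to Theroma (autapomorphy; uninformative for grouping).
All ingroup taxa share the derived state '0' for enlarged canines; it defines the ingroup but does not resolve relationships within it.
forked tongue (derived state '1') is shared by Lithilis and Sclerites — a synapomorphy uniting that clade.
Most parsimonious ingroup topology: ((Rhizops,(Sclerites,Lithilis)),Theroma).
Lithilis and Sclerites share a more recent common ancestor with each other than either does with Theroma, so Theroma is the least closely related of the three.

Theroma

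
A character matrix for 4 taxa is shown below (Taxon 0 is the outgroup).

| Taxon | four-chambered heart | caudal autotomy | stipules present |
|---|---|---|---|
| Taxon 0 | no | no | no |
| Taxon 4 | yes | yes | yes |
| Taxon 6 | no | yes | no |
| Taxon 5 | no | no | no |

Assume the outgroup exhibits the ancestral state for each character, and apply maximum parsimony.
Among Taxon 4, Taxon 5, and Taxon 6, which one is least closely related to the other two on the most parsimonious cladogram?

The outgroup has state 'no' for every character, so 'yes' is the derived state throughout.
four-chambered heart (derived state 'yes') is unique to Taxon 4 (autapomorphy; uninformative for grouping).
caudal autotomy: derived state 'yes' in Taxon 4 and Taxon 6 only — synapomorphy for {Taxon 4, Taxon 6}.
stipules present (derived state 'yes') is unique to Taxon 4 (autapomorphy; uninformative for grouping).
Most parsimonious ingroup topology: ((Taxon 4,Taxon 6),Taxon 5).
Taxon 6 and Taxon 4 share a more recent common ancestor with each other than either does with Taxon 5, so Taxon 5 is the least closely related of the three.

Taxon 5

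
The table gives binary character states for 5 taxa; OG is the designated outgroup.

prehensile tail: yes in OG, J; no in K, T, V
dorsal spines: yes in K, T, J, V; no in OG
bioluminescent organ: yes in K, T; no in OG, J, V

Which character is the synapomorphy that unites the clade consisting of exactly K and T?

bioluminescent organ

Character polarity is set by the outgroup: the derived state is whichever differs from the outgroup's state, so for prehensile tail the derived state is 'no', and for the remaining characters it is 'yes'.
prehensile tail (derived state 'no') is shared by K, T, and V — a synapomorphy uniting that clade.
dorsal spines (derived state 'yes') is shared by all ingroup taxa — unites the whole ingroup.
bioluminescent organ: derived state 'yes' in K and T only — synapomorphy for {K, T}.
Most parsimonious ingroup topology: (((K,T),V),J).
The clade {K, T} is supported by bioluminescent organ: its derived state 'yes' occurs in exactly those taxa and in no other taxon (including the outgroup).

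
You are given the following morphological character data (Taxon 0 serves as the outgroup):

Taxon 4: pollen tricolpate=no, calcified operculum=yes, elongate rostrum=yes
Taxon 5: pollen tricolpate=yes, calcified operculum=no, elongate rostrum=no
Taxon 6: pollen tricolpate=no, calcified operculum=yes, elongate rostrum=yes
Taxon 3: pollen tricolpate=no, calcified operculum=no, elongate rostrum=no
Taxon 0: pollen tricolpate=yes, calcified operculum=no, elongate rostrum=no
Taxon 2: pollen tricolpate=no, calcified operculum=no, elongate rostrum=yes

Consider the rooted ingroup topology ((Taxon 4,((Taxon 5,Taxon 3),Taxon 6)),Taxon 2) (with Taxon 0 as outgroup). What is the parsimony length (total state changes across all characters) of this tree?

Map each character onto ((Taxon 4,((Taxon 5,Taxon 3),Taxon 6)),Taxon 2) (rooted by Taxon 0) and count the minimum state changes it requires (Fitch parsimony):
pollen tricolpate: 2; calcified operculum: 2; elongate rostrum: 2.
Total tree length = 6.

6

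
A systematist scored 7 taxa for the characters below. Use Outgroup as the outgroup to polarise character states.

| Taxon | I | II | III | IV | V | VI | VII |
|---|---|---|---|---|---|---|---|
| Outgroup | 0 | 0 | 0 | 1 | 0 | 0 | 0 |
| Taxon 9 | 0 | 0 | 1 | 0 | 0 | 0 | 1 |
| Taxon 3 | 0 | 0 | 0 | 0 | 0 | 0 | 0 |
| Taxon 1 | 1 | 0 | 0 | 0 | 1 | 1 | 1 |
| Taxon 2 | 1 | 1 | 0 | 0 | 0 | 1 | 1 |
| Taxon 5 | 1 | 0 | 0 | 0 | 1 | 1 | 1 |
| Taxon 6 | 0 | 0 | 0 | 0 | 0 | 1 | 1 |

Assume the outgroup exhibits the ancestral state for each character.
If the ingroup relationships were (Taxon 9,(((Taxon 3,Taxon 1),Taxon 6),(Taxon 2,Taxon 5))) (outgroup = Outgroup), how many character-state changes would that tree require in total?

Map each character onto (Taxon 9,(((Taxon 3,Taxon 1),Taxon 6),(Taxon 2,Taxon 5))) (rooted by Outgroup) and count the minimum state changes it requires (Fitch parsimony):
I: 2; II: 1; III: 1; IV: 1; V: 2; VI: 2; VII: 2.
Total tree length = 11.

11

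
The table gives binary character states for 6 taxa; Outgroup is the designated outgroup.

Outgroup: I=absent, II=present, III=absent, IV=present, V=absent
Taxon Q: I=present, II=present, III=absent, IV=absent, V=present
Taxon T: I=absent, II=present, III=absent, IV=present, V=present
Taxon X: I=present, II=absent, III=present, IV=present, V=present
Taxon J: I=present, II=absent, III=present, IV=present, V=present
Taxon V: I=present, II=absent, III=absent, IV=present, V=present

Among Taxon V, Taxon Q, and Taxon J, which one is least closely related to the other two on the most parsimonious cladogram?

Taxon Q

Character polarity is set by the outgroup: the derived state is whichever differs from the outgroup's state, so for II, IV the derived state is 'absent', and for the remaining characters it is 'present'.
I: derived state 'present' in Taxon J, Taxon Q, Taxon V, and Taxon X only — synapomorphy for {Taxon J, Taxon Q, Taxon V, Taxon X}.
II: derived state 'absent' in Taxon J, Taxon V, and Taxon X only — synapomorphy for {Taxon J, Taxon V, Taxon X}.
III: derived state 'present' in Taxon J and Taxon X only — synapomorphy for {Taxon J, Taxon X}.
IV: derived state 'absent' in Taxon Q only — an autapomorphy, so it tells us nothing about relationships among taxa.
All ingroup taxa share the derived state 'present' for V; it defines the ingroup but does not resolve relationships within it.
Most parsimonious ingroup topology: ((Taxon Q,((Taxon X,Taxon J),Taxon V)),Taxon T).
Taxon J and Taxon V share a more recent common ancestor with each other than either does with Taxon Q, so Taxon Q is the least closely related of the three.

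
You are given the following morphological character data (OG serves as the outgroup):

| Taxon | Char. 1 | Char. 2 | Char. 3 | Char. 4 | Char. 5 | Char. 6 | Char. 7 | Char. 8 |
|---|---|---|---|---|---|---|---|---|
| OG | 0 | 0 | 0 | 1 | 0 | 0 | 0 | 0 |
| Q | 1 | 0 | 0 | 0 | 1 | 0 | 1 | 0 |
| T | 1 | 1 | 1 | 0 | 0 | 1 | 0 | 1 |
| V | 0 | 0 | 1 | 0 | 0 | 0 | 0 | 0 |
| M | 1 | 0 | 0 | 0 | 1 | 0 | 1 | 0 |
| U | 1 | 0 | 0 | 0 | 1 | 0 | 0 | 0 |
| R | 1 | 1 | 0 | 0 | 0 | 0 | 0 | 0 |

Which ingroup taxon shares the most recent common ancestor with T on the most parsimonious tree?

R

Character polarity is set by the outgroup: the derived state is whichever differs from the outgroup's state, so for Char. 4 the derived state is '0', and for the remaining characters it is '1'.
Only M, Q, R, T, and U show the derived state '1' for Char. 1, supporting them as a clade.
Char. 2 (derived state '1') is shared by R and T — a synapomorphy uniting that clade.
Char. 3 groups T and V, which is incompatible with the clades supported by the remaining characters; treating it as convergent (homoplasy) costs fewer steps than any alternative tree.
Char. 4 (derived state '0') is shared by all ingroup taxa — unites the whole ingroup.
Only M, Q, and U show the derived state '1' for Char. 5, supporting them as a clade.
Char. 6: derived state '1' in T only — an autapomorphy, so it tells us nothing about relationships among taxa.
Char. 7 (derived state '1') is shared by M and Q — a synapomorphy uniting that clade.
Char. 8: derived state '1' in T only — an autapomorphy, so it tells us nothing about relationships among taxa.
Most parsimonious ingroup topology: ((((Q,M),U),(T,R)),V).
T and R form a cherry on this tree, so they are sister taxa.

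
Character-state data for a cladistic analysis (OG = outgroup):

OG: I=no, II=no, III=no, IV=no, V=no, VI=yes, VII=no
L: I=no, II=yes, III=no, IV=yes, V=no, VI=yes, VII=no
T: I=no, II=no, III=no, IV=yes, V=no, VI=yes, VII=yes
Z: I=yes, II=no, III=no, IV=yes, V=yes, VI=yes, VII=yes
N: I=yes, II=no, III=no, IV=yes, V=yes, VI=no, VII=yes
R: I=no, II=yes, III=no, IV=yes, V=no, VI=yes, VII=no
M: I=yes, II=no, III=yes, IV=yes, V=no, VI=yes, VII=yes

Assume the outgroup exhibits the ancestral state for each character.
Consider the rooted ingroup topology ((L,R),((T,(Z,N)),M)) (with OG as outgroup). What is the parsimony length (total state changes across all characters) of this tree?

Map each character onto ((L,R),((T,(Z,N)),M)) (rooted by OG) and count the minimum state changes it requires (Fitch parsimony):
I: 2; II: 1; III: 1; IV: 1; V: 1; VI: 1; VII: 1.
Total tree length = 8.

8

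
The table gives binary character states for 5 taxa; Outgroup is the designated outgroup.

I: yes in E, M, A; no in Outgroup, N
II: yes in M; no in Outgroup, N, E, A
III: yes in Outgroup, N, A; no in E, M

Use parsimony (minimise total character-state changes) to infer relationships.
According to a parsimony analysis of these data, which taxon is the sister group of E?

M

Character polarity is set by the outgroup: the derived state is whichever differs from the outgroup's state, so for III the derived state is 'no', and for the remaining characters it is 'yes'.
I: derived state 'yes' in A, E, and M only — synapomorphy for {A, E, M}.
II (derived state 'yes') is unique to M (autapomorphy; uninformative for grouping).
III: derived state 'no' in E and M only — synapomorphy for {E, M}.
Most parsimonious ingroup topology: (N,((E,M),A)).
E and M form a cherry on this tree, so they are sister taxa.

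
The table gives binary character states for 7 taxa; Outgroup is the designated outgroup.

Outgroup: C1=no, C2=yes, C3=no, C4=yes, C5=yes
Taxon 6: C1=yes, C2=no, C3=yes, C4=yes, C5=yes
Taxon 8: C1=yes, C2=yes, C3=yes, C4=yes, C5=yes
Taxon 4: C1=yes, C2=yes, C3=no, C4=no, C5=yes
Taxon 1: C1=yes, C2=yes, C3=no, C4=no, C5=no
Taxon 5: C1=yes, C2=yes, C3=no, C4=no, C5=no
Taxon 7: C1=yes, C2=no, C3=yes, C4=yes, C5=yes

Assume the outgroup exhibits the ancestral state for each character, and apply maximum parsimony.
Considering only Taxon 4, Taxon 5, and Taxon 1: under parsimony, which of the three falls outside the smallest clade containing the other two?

Character polarity is set by the outgroup: the derived state is whichever differs from the outgroup's state, so for C2, C4, C5 the derived state is 'no', and for the remaining characters it is 'yes'.
All ingroup taxa share the derived state 'yes' for C1; it defines the ingroup but does not resolve relationships within it.
C2: derived state 'no' in Taxon 6 and Taxon 7 only — synapomorphy for {Taxon 6, Taxon 7}.
Only Taxon 6, Taxon 7, and Taxon 8 show the derived state 'yes' for C3, supporting them as a clade.
C4 (derived state 'no') is shared by Taxon 1, Taxon 4, and Taxon 5 — a synapomorphy uniting that clade.
Only Taxon 1 and Taxon 5 show the derived state 'no' for C5, supporting them as a clade.
Most parsimonious ingroup topology: (((Taxon 6,Taxon 7),Taxon 8),(Taxon 4,(Taxon 1,Taxon 5))).
Taxon 5 and Taxon 1 share a more recent common ancestor with each other than either does with Taxon 4, so Taxon 4 is the least closely related of the three.

Taxon 4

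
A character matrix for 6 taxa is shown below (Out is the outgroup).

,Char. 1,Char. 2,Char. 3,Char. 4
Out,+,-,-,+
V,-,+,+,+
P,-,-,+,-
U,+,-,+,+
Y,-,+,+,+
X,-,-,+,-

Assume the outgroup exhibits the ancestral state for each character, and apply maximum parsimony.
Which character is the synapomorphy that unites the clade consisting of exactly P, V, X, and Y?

Character polarity is set by the outgroup: the derived state is whichever differs from the outgroup's state, so for Char. 1, Char. 4 the derived state is '-', and for the remaining characters it is '+'.
Only P, V, X, and Y show the derived state '-' for Char. 1, supporting them as a clade.
Char. 2: derived state '+' in V and Y only — synapomorphy for {V, Y}.
All ingroup taxa share the derived state '+' for Char. 3; it defines the ingroup but does not resolve relationships within it.
Char. 4: derived state '-' in P and X only — synapomorphy for {P, X}.
Most parsimonious ingroup topology: (((V,Y),(P,X)),U).
The clade {P, V, X, Y} is supported by Char. 1: its derived state '-' occurs in exactly those taxa and in no other taxon (including the outgroup).

Char. 1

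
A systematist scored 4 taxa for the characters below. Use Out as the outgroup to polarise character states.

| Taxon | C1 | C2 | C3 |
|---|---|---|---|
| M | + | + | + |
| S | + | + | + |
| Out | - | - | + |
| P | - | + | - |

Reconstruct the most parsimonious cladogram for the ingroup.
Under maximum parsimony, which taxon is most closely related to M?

Character polarity is set by the outgroup: the derived state is whichever differs from the outgroup's state, so for C3 the derived state is '-', and for the remaining characters it is '+'.
Only M and S show the derived state '+' for C1, supporting them as a clade.
C2 (derived state '+') is shared by all ingroup taxa — unites the whole ingroup.
C3: derived state '-' in P only — an autapomorphy, so it tells us nothing about relationships among taxa.
Most parsimonious ingroup topology: (P,(S,M)).
M and S form a cherry on this tree, so they are sister taxa.

S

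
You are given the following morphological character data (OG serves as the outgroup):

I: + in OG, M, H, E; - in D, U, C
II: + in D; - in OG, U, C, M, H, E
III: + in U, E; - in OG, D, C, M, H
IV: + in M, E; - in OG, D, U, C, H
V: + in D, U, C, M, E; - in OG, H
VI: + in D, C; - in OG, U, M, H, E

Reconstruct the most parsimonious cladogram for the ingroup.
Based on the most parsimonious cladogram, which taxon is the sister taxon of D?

C

Character polarity is set by the outgroup: the derived state is whichever differs from the outgroup's state, so for I the derived state is '-', and for the remaining characters it is '+'.
I: derived state '-' in C, D, and U only — synapomorphy for {C, D, U}.
II (derived state '+') is unique to D (autapomorphy; uninformative for grouping).
III groups E and U, which is incompatible with the clades supported by the remaining characters; treating it as convergent (homoplasy) costs fewer steps than any alternative tree.
IV (derived state '+') is shared by E and M — a synapomorphy uniting that clade.
Only C, D, E, M, and U show the derived state '+' for V, supporting them as a clade.
VI: derived state '+' in C and D only — synapomorphy for {C, D}.
Most parsimonious ingroup topology: ((((D,C),U),(M,E)),H).
D and C form a cherry on this tree, so they are sister taxa.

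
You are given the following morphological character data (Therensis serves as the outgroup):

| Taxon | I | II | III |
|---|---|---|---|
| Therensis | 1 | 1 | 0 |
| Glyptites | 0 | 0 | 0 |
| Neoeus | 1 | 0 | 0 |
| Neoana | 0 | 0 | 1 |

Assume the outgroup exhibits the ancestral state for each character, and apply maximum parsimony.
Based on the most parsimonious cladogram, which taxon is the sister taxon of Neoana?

Glyptites

Character polarity is set by the outgroup: the derived state is whichever differs from the outgroup's state, so for I, II the derived state is '0', and for the remaining characters it is '1'.
I (derived state '0') is shared by Glyptites and Neoana — a synapomorphy uniting that clade.
II (derived state '0') is shared by all ingroup taxa — unites the whole ingroup.
III: derived state '1' in Neoana only — an autapomorphy, so it tells us nothing about relationships among taxa.
Most parsimonious ingroup topology: ((Glyptites,Neoana),Neoeus).
Neoana and Glyptites form a cherry on this tree, so they are sister taxa.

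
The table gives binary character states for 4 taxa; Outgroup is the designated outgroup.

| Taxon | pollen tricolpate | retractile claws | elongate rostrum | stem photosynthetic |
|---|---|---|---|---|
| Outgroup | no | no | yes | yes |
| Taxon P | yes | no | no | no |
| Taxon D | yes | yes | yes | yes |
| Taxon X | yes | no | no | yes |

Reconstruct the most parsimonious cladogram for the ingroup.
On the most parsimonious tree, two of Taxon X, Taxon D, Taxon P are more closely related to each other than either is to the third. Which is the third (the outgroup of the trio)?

Character polarity is set by the outgroup: the derived state is whichever differs from the outgroup's state, so for elongate rostrum, stem photosynthetic the derived state is 'no', and for the remaining characters it is 'yes'.
All ingroup taxa share the derived state 'yes' for pollen tricolpate; it defines the ingroup but does not resolve relationships within it.
retractile claws: derived state 'yes' in Taxon D only — an autapomorphy, so it tells us nothing about relationships among taxa.
elongate rostrum (derived state 'no') is shared by Taxon P and Taxon X — a synapomorphy uniting that clade.
stem photosynthetic (derived state 'no') is unique to Taxon P (autapomorphy; uninformative for grouping).
Most parsimonious ingroup topology: ((Taxon P,Taxon X),Taxon D).
Taxon P and Taxon X share a more recent common ancestor with each other than either does with Taxon D, so Taxon D is the least closely related of the three.

Taxon D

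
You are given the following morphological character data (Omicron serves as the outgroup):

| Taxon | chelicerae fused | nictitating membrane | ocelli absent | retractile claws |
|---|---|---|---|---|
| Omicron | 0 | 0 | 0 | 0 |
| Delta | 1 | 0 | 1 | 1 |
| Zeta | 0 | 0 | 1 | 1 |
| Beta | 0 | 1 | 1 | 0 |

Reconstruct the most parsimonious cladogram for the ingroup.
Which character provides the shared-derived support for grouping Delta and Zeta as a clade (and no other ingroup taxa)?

The outgroup has state '0' for every character, so '1' is the derived state throughout.
chelicerae fused (derived state '1') is unique to Delta (autapomorphy; uninformative for grouping).
nictitating membrane: derived state '1' in Beta only — an autapomorphy, so it tells us nothing about relationships among taxa.
ocelli absent (derived state '1') is shared by all ingroup taxa — unites the whole ingroup.
Only Delta and Zeta show the derived state '1' for retractile claws, supporting them as a clade.
Most parsimonious ingroup topology: ((Delta,Zeta),Beta).
The clade {Delta, Zeta} is supported by retractile claws: its derived state '1' occurs in exactly those taxa and in no other taxon (including the outgroup).

retractile claws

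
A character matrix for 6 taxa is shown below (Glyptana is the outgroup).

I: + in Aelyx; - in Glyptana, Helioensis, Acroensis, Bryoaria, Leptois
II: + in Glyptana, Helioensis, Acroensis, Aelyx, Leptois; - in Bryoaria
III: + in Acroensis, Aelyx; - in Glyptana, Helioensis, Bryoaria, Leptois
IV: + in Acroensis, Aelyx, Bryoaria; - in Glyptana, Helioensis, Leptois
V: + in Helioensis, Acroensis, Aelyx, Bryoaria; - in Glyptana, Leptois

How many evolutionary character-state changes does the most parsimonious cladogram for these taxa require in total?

5

Character polarity is set by the outgroup: the derived state is whichever differs from the outgroup's state, so for II the derived state is '-', and for the remaining characters it is '+'.
I: derived state '+' in Aelyx only — an autapomorphy, so it tells us nothing about relationships among taxa.
II: derived state '-' in Bryoaria only — an autapomorphy, so it tells us nothing about relationships among taxa.
Only Acroensis and Aelyx show the derived state '+' for III, supporting them as a clade.
IV (derived state '+') is shared by Acroensis, Aelyx, and Bryoaria — a synapomorphy uniting that clade.
V: derived state '+' in Acroensis, Aelyx, Bryoaria, and Helioensis only — synapomorphy for {Acroensis, Aelyx, Bryoaria, Helioensis}.
Most parsimonious ingroup topology: ((Helioensis,((Acroensis,Aelyx),Bryoaria)),Leptois).
Changes per character on this tree: I: 1; II: 1; III: 1; IV: 1; V: 1.
Total = 5.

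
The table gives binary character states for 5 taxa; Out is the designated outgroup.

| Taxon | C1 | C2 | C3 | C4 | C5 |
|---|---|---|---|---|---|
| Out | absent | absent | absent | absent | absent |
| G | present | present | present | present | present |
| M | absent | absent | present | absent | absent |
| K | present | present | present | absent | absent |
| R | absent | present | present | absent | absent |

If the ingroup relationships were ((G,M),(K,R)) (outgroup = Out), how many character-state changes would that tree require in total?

7

Map each character onto ((G,M),(K,R)) (rooted by Out) and count the minimum state changes it requires (Fitch parsimony):
C1: 2; C2: 2; C3: 1; C4: 1; C5: 1.
Total tree length = 7.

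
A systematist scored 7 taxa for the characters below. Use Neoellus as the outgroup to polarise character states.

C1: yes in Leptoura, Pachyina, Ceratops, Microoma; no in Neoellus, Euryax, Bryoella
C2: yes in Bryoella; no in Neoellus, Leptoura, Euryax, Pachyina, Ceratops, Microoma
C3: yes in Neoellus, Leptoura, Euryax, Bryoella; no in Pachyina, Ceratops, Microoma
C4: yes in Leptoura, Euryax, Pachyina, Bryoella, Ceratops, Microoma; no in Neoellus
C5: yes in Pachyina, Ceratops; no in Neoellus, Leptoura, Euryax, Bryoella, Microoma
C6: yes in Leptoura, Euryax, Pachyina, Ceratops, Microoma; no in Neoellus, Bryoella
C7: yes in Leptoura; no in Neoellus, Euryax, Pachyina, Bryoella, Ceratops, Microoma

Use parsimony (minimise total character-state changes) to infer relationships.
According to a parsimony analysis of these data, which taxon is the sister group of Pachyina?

Ceratops

Character polarity is set by the outgroup: the derived state is whichever differs from the outgroup's state, so for C3 the derived state is 'no', and for the remaining characters it is 'yes'.
C1: derived state 'yes' in Ceratops, Leptoura, Microoma, and Pachyina only — synapomorphy for {Ceratops, Leptoura, Microoma, Pachyina}.
C2 (derived state 'yes') is unique to Bryoella (autapomorphy; uninformative for grouping).
C3 (derived state 'no') is shared by Ceratops, Microoma, and Pachyina — a synapomorphy uniting that clade.
C4 (derived state 'yes') is shared by all ingroup taxa — unites the whole ingroup.
Only Ceratops and Pachyina show the derived state 'yes' for C5, supporting them as a clade.
C6: derived state 'yes' in Ceratops, Euryax, Leptoura, Microoma, and Pachyina only — synapomorphy for {Ceratops, Euryax, Leptoura, Microoma, Pachyina}.
C7 (derived state 'yes') is unique to Leptoura (autapomorphy; uninformative for grouping).
Most parsimonious ingroup topology: (((Leptoura,((Pachyina,Ceratops),Microoma)),Euryax),Bryoella).
Pachyina and Ceratops form a cherry on this tree, so they are sister taxa.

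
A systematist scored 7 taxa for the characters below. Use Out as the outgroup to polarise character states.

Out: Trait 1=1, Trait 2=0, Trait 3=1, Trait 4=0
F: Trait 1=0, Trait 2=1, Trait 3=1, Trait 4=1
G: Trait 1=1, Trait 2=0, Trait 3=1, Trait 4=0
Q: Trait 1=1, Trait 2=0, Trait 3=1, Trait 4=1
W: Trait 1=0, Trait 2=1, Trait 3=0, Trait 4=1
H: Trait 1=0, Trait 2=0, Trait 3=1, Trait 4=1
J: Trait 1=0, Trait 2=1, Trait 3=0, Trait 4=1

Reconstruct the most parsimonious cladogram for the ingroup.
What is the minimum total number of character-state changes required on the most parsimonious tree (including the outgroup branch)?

4

Character polarity is set by the outgroup: the derived state is whichever differs from the outgroup's state, so for Trait 1, Trait 3 the derived state is '0', and for the remaining characters it is '1'.
Trait 1: derived state '0' in F, H, J, and W only — synapomorphy for {F, H, J, W}.
Only F, J, and W show the derived state '1' for Trait 2, supporting them as a clade.
Trait 3: derived state '0' in J and W only — synapomorphy for {J, W}.
Trait 4 (derived state '1') is shared by F, H, J, Q, and W — a synapomorphy uniting that clade.
Most parsimonious ingroup topology: ((((F,(W,J)),H),Q),G).
Changes per character on this tree: Trait 1: 1; Trait 2: 1; Trait 3: 1; Trait 4: 1.
Total = 4.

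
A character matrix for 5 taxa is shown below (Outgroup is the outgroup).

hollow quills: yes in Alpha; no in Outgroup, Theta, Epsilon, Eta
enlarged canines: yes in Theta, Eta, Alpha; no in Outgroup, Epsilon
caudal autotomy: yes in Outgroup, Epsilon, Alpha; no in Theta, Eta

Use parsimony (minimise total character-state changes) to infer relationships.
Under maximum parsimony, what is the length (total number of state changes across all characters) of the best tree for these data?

Character polarity is set by the outgroup: the derived state is whichever differs from the outgroup's state, so for caudal autotomy the derived state is 'no', and for the remaining characters it is 'yes'.
hollow quills (derived state 'yes') is unique to Alpha (autapomorphy; uninformative for grouping).
enlarged canines (derived state 'yes') is shared by Alpha, Eta, and Theta — a synapomorphy uniting that clade.
caudal autotomy (derived state 'no') is shared by Eta and Theta — a synapomorphy uniting that clade.
Most parsimonious ingroup topology: (((Theta,Eta),Alpha),Epsilon).
Changes per character on this tree: hollow quills: 1; enlarged canines: 1; caudal autotomy: 1.
Total = 3.

3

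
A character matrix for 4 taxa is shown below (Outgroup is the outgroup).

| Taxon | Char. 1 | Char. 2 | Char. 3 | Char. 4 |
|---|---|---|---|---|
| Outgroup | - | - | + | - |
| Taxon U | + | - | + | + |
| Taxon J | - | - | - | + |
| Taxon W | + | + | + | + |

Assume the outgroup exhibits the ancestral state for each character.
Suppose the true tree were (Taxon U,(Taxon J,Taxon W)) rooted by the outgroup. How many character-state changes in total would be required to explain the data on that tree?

5

Map each character onto (Taxon U,(Taxon J,Taxon W)) (rooted by Outgroup) and count the minimum state changes it requires (Fitch parsimony):
Char. 1: 2; Char. 2: 1; Char. 3: 1; Char. 4: 1.
Total tree length = 5.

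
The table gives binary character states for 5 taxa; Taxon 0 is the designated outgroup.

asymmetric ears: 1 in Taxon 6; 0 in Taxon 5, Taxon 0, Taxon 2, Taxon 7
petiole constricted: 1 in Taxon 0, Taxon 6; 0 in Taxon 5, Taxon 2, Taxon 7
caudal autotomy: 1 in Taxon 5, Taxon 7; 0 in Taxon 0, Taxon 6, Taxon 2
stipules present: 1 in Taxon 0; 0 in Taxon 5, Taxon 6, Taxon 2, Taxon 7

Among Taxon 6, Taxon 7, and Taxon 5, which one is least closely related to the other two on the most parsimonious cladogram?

Character polarity is set by the outgroup: the derived state is whichever differs from the outgroup's state, so for petiole constricted, stipules present the derived state is '0', and for the remaining characters it is '1'.
asymmetric ears (derived state '1') is unique to Taxon 6 (autapomorphy; uninformative for grouping).
Only Taxon 2, Taxon 5, and Taxon 7 show the derived state '0' for petiole constricted, supporting them as a clade.
Only Taxon 5 and Taxon 7 show the derived state '1' for caudal autotomy, supporting them as a clade.
stipules present (derived state '0') is shared by all ingroup taxa — unites the whole ingroup.
Most parsimonious ingroup topology: ((Taxon 2,(Taxon 7,Taxon 5)),Taxon 6).
Taxon 7 and Taxon 5 share a more recent common ancestor with each other than either does with Taxon 6, so Taxon 6 is the least closely related of the three.

Taxon 6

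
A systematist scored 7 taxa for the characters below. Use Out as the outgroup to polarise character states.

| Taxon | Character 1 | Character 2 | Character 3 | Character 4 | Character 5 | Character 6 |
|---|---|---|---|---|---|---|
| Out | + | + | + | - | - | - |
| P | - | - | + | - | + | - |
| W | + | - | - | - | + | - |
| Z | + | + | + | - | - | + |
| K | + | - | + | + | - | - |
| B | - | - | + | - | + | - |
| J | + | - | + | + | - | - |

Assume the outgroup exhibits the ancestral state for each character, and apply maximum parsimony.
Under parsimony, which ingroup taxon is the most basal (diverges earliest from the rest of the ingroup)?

Z

Character polarity is set by the outgroup: the derived state is whichever differs from the outgroup's state, so for Character 1, Character 2, Character 3 the derived state is '-', and for the remaining characters it is '+'.
Character 1: derived state '-' in B and P only — synapomorphy for {B, P}.
Character 2 (derived state '-') is shared by B, J, K, P, and W — a synapomorphy uniting that clade.
Character 3 (derived state '-') is unique to W (autapomorphy; uninformative for grouping).
Character 4 (derived state '+') is shared by J and K — a synapomorphy uniting that clade.
Character 5: derived state '+' in B, P, and W only — synapomorphy for {B, P, W}.
Character 6: derived state '+' in Z only — an autapomorphy, so it tells us nothing about relationships among taxa.
Most parsimonious ingroup topology: ((((P,B),W),(K,J)),Z).
Z is sister to the clade containing all other ingroup taxa, so it is the earliest-diverging (most basal) ingroup lineage.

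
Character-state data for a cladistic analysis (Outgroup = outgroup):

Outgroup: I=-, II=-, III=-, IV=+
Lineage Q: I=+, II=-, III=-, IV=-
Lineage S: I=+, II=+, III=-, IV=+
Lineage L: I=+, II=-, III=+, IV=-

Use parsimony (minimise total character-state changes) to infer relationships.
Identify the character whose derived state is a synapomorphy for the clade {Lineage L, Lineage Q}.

Character polarity is set by the outgroup: the derived state is whichever differs from the outgroup's state, so for IV the derived state is '-', and for the remaining characters it is '+'.
All ingroup taxa share the derived state '+' for I; it defines the ingroup but does not resolve relationships within it.
II: derived state '+' in Lineage S only — an autapomorphy, so it tells us nothing about relationships among taxa.
III: derived state '+' in Lineage L only — an autapomorphy, so it tells us nothing about relationships among taxa.
Only Lineage L and Lineage Q show the derived state '-' for IV, supporting them as a clade.
Most parsimonious ingroup topology: ((Lineage Q,Lineage L),Lineage S).
The clade {Lineage L, Lineage Q} is supported by IV: its derived state '-' occurs in exactly those taxa and in no other taxon (including the outgroup).

IV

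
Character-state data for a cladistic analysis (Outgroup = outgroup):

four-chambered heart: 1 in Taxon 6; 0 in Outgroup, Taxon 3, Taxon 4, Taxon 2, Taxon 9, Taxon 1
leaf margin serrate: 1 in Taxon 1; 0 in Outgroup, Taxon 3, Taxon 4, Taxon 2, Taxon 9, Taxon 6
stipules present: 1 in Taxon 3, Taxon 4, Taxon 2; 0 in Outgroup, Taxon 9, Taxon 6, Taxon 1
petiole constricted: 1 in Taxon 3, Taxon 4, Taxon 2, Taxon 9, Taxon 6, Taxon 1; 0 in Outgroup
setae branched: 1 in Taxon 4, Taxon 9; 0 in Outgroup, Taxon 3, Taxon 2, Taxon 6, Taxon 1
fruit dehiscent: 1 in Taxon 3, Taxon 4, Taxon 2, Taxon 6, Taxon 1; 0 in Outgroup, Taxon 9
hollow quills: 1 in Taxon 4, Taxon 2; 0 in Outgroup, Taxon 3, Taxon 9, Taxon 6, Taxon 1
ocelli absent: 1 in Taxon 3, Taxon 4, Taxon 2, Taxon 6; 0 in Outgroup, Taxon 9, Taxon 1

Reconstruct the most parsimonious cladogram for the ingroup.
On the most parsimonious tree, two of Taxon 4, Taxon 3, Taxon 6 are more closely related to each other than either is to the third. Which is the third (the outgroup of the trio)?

Taxon 6

The outgroup has state '0' for every character, so '1' is the derived state throughout.
four-chambered heart: derived state '1' in Taxon 6 only — an autapomorphy, so it tells us nothing about relationships among taxa.
leaf margin serrate (derived state '1') is unique to Taxon 1 (autapomorphy; uninformative for grouping).
Only Taxon 2, Taxon 3, and Taxon 4 show the derived state '1' for stipules present, supporting them as a clade.
All ingroup taxa share the derived state '1' for petiole constricted; it defines the ingroup but does not resolve relationships within it.
setae branched (state '1') occurs in Taxon 4 and Taxon 9 but conflicts with the nesting implied by the other characters — most parsimoniously interpreted as homoplasy.
fruit dehiscent: derived state '1' in Taxon 1, Taxon 2, Taxon 3, Taxon 4, and Taxon 6 only — synapomorphy for {Taxon 1, Taxon 2, Taxon 3, Taxon 4, Taxon 6}.
Only Taxon 2 and Taxon 4 show the derived state '1' for hollow quills, supporting them as a clade.
ocelli absent (derived state '1') is shared by Taxon 2, Taxon 3, Taxon 4, and Taxon 6 — a synapomorphy uniting that clade.
Most parsimonious ingroup topology: ((((Taxon 3,(Taxon 4,Taxon 2)),Taxon 6),Taxon 1),Taxon 9).
Taxon 3 and Taxon 4 share a more recent common ancestor with each other than either does with Taxon 6, so Taxon 6 is the least closely related of the three.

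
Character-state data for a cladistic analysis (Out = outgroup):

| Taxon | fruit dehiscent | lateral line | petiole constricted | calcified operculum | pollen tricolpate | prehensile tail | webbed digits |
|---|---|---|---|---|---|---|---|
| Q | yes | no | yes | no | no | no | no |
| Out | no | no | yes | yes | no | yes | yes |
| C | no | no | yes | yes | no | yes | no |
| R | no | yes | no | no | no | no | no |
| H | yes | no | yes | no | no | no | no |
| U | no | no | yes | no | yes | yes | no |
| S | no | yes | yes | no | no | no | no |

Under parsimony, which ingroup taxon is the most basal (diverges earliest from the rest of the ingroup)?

Character polarity is set by the outgroup: the derived state is whichever differs from the outgroup's state, so for petiole constricted, calcified operculum, prehensile tail, webbed digits the derived state is 'no', and for the remaining characters it is 'yes'.
fruit dehiscent (derived state 'yes') is shared by H and Q — a synapomorphy uniting that clade.
Only R and S show the derived state 'yes' for lateral line, supporting them as a clade.
petiole constricted (derived state 'no') is unique to R (autapomorphy; uninformative for grouping).
calcified operculum (derived state 'no') is shared by H, Q, R, S, and U — a synapomorphy uniting that clade.
pollen tricolpate (derived state 'yes') is unique to U (autapomorphy; uninformative for grouping).
prehensile tail (derived state 'no') is shared by H, Q, R, and S — a synapomorphy uniting that clade.
All ingroup taxa share the derived state 'no' for webbed digits; it defines the ingroup but does not resolve relationships within it.
Most parsimonious ingroup topology: ((((Q,H),(S,R)),U),C).
C is sister to the clade containing all other ingroup taxa, so it is the earliest-diverging (most basal) ingroup lineage.

C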